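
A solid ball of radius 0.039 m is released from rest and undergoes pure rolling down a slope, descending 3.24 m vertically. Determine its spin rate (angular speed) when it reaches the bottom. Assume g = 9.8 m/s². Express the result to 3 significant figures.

ω ≈ 173 rad/s

For this body I = (2/5)MR², i.e. k = I/(MR²) = 0.4.
Pure rolling means v = ωR; then KE = ½Mv² + ½I(v/R)² = ½(1+k)Mv² = (7/10)Mv².
Energy conservation Mgh = ½(1+k)Mv² gives v = √(2gh/(1+k)) = √(2 × 9.8 × 3.24 / 1.4) = 6.735 m/s.
The angular speed follows from ω = v/R = 6.735/0.039 ≈ 173 rad/s.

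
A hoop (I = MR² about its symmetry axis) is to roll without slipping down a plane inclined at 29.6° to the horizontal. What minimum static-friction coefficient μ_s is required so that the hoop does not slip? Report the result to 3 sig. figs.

With I = MR², the ratio k = I/(MR²) is 1.
Newton's second law down the slope: Mg sinθ − f = Ma. The torque equation fR = Iα (with α = a/R) gives f = kMa.
These give a = g sinθ/(1+k) and the required friction f = kMg sinθ/(1+k).
The normal force is N = Mg cosθ, so μ_min = f/N = k tanθ/(1+k).
μ_min = 1 × tan29.6° / 2 ≈ 0.284.

μ_min ≈ 0.284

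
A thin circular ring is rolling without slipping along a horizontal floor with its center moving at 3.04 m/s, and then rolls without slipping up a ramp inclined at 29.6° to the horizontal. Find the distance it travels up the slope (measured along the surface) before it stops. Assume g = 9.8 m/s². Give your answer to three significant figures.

The moment of inertia is MR², giving k ≡ I/(MR²) = 1.
Pure rolling means v = ωR; then KE = ½Mv² + ½I(v/R)² = ½(1+k)Mv² = Mv².
Setting this equal to Mgh gives the vertical rise h = (1+k)v₀²/(2g) = 2×3.04²/(2×9.8) = 0.943 m.
Along the incline, d = h/sinθ = 0.943/sin29.6° ≈ 1.91 m.

d ≈ 1.91 m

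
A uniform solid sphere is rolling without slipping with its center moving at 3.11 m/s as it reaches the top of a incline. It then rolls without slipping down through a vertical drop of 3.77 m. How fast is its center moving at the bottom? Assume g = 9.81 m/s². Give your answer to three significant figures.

v ≈ 7.91 m/s

For this body I = (2/5)MR², i.e. k = I/(MR²) = 0.4.
Since it rolls without slipping, ω = v/R and KE = ½Mv² + ½Iω² = ½(1+k)Mv² = (7/10)Mv².
Energy conservation: (7/10)Mv₀² + Mgh = (7/10)Mv², so v² = v₀² + 2gh/(1+k).
v = √(3.11² + 2×9.81×3.77/1.4) = √62.51 ≈ 7.91 m/s.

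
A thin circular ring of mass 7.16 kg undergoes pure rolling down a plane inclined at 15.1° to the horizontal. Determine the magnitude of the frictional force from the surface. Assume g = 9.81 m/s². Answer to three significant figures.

f ≈ 9.15 N

Here I = MR², so the shape factor k = I/(MR²) = 1.
Newton's second law down the slope: Mg sinθ − f = Ma. The torque equation fR = Iα (with α = a/R) gives f = kMa.
Combining, a = g sinθ/(1+k) and f = kMa = kMg sinθ/(1+k).
f = 1 × 7.16 × 9.81 × sin15.1° / 2 ≈ 9.15 N.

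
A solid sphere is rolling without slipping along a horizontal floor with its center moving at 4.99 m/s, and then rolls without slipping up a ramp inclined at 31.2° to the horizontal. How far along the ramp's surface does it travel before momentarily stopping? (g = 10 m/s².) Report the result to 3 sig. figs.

Here I = (2/5)MR², so the shape factor k = I/(MR²) = 0.4.
Pure rolling means v = ωR; then KE = ½Mv² + ½I(v/R)² = ½(1+k)Mv² = (7/10)Mv².
Setting this equal to Mgh gives the vertical rise h = (1+k)v₀²/(2g) = 1.4×4.99²/(2×10) = 1.743 m.
The distance along the slope is d = h/sinθ = 1.743/sin31.2° ≈ 3.36 m.

d ≈ 3.36 m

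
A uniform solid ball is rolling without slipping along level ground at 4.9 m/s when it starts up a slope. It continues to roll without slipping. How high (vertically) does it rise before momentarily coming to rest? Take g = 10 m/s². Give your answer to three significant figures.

Here I = (2/5)MR², so the shape factor k = I/(MR²) = 0.4.
Pure rolling means v = ωR; then KE = ½Mv² + ½I(v/R)² = ½(1+k)Mv² = (7/10)Mv².
At the top the kinetic energy is zero, so (7/10)Mv₀² = Mgh.
Thus h = (1+k)v₀²/(2g) = 1.4 × 4.9² / (2 × 10) ≈ 1.68 m.

h ≈ 1.68 m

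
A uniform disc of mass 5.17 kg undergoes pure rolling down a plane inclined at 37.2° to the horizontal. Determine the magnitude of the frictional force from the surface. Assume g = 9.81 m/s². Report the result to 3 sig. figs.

f ≈ 10.2 N

With I = (1/2)MR², the ratio k = I/(MR²) is 0.5.
Along the incline Mg sinθ − f = Ma, and torque about the center fR = Iα = kMR²(a/R) gives f = kMa.
Combining, a = g sinθ/(1+k) and f = kMa = kMg sinθ/(1+k).
f = 0.5 × 5.17 × 9.81 × sin37.2° / 1.5 ≈ 10.2 N.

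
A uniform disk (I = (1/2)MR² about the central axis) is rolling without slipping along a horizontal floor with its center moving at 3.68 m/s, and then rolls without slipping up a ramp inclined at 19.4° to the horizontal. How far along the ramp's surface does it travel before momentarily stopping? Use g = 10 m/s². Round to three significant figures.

d ≈ 3.06 m

Here I = (1/2)MR², so the shape factor k = I/(MR²) = 0.5.
Since it rolls without slipping, ω = v/R and KE = ½Mv² + ½Iω² = ½(1+k)Mv² = (3/4)Mv².
Setting this equal to Mgh gives the vertical rise h = (1+k)v₀²/(2g) = 1.5×3.68²/(2×10) = 1.016 m.
The distance along the slope is d = h/sinθ = 1.016/sin19.4° ≈ 3.06 m.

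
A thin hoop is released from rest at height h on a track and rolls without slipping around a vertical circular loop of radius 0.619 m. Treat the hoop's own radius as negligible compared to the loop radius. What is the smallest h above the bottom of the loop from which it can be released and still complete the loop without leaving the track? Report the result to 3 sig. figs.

h_min ≈ 1.86 m

For this body I = MR², i.e. k = I/(MR²) = 1.
At the top of the loop, the minimum-contact condition is Mg = Mv_top²/r, so v_top² = gr.
With ω = v/R, the kinetic energy at speed v is ½(1+k)Mv² = Mv².
Energy conservation from release (height h) to the top (height 2r): Mgh = Mg(2r) + M·gr.
Thus h_min = 2r + (1+k)r/2 = r(2 + 2/2) = 0.619 × 3 ≈ 1.86 m.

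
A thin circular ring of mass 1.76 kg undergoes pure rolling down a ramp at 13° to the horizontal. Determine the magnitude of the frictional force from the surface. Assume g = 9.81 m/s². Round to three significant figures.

With I = MR², the ratio k = I/(MR²) is 1.
Newton's second law down the slope: Mg sinθ − f = Ma. The torque equation fR = Iα (with α = a/R) gives f = kMa.
Combining, a = g sinθ/(1+k) and f = kMa = kMg sinθ/(1+k).
f = 1 × 1.76 × 9.81 × sin13° / 2 ≈ 1.94 N.

f ≈ 1.94 N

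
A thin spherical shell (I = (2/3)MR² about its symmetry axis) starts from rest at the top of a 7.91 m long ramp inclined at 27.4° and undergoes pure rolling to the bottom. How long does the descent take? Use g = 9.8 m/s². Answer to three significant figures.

t ≈ 2.42 s

With I = (2/3)MR², the ratio k = I/(MR²) is 2/3.
Translational: Mg sinθ − f = Ma. Rotational about the CM: fR = Iα = kMRa, so f = kMa.
Hence a = g sinθ/(1+k) = 9.8×sin27.4°/1.667 = 2.706 m/s².
With constant a from rest, t = √(2L/a) = √(2·7.91/2.706) ≈ 2.42 s.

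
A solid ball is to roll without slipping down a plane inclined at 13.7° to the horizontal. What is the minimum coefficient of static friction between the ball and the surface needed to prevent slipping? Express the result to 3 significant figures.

For this body I = (2/5)MR², i.e. k = I/(MR²) = 0.4.
Newton's second law down the slope: Mg sinθ − f = Ma. The torque equation fR = Iα (with α = a/R) gives f = kMa.
These give a = g sinθ/(1+k) and the required friction f = kMg sinθ/(1+k).
The normal force is N = Mg cosθ, so μ_min = f/N = k tanθ/(1+k).
μ_min = 0.4 × tan13.7° / 1.4 ≈ 0.0696.

μ_min ≈ 0.0696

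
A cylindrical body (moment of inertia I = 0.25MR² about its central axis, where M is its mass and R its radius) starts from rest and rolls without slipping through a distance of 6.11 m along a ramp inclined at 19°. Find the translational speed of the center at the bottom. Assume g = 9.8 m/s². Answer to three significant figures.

v ≈ 5.58 m/s

For this body I = 0.25MR², i.e. k = I/(MR²) = 0.25.
Rolling without slipping gives ω = v/R, so the total kinetic energy is ½Mv² + ½Iω² = ½(1+k)Mv² = (5/8)Mv².
The vertical drop is h = L sinθ = 6.11 × sin19° = 1.989 m.
Setting Mgh = (5/8)Mv² gives v = √(2gh/(1+k)) = √(2·9.8·1.989/1.25) ≈ 5.58 m/s.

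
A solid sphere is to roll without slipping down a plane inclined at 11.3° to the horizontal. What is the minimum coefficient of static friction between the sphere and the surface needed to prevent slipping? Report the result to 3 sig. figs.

For this body I = (2/5)MR², i.e. k = I/(MR²) = 0.4.
Translational: Mg sinθ − f = Ma. Rotational about the CM: fR = Iα = kMRa, so f = kMa.
These give a = g sinθ/(1+k) and the required friction f = kMg sinθ/(1+k).
With N = Mg cosθ, the no-slip condition f ≤ μN gives μ_min = f/N = k tanθ/(1+k).
μ_min = 0.4 × tan11.3° / 1.4 ≈ 0.0571.

μ_min ≈ 0.0571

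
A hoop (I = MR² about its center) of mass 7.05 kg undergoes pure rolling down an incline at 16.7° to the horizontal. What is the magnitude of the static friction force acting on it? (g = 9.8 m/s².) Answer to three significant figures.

f ≈ 9.93 N

The moment of inertia is MR², giving k ≡ I/(MR²) = 1.
Along the incline Mg sinθ − f = Ma, and torque about the center fR = Iα = kMR²(a/R) gives f = kMa.
Combining, a = g sinθ/(1+k) and f = kMa = kMg sinθ/(1+k).
f = 1 × 7.05 × 9.8 × sin16.7° / 2 ≈ 9.93 N.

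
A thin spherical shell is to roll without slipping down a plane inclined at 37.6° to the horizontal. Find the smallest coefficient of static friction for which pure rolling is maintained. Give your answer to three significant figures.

μ_min ≈ 0.308

The moment of inertia is (2/3)MR², giving k ≡ I/(MR²) = 2/3.
Translational: Mg sinθ − f = Ma. Rotational about the CM: fR = Iα = kMRa, so f = kMa.
These give a = g sinθ/(1+k) and the required friction f = kMg sinθ/(1+k).
With N = Mg cosθ, the no-slip condition f ≤ μN gives μ_min = f/N = k tanθ/(1+k).
μ_min = (2/3) × tan37.6° / 1.667 ≈ 0.308.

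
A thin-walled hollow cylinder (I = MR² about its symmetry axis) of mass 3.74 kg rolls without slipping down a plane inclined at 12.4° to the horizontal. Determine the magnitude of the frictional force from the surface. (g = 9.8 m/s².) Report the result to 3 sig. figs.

f ≈ 3.94 N

With I = MR², the ratio k = I/(MR²) is 1.
Along the incline Mg sinθ − f = Ma, and torque about the center fR = Iα = kMR²(a/R) gives f = kMa.
Combining, a = g sinθ/(1+k) and f = kMa = kMg sinθ/(1+k).
f = 1 × 3.74 × 9.8 × sin12.4° / 2 ≈ 3.94 N.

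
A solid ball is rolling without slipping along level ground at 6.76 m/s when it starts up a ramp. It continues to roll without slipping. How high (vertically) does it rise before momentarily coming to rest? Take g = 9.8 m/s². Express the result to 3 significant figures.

h ≈ 3.26 m

With I = (2/5)MR², the ratio k = I/(MR²) is 0.4.
Rolling without slipping gives ω = v/R, so the total kinetic energy is ½Mv² + ½Iω² = ½(1+k)Mv² = (7/10)Mv².
All of this converts to potential energy at the highest point: (7/10)Mv₀² = Mgh.
Thus h = (1+k)v₀²/(2g) = 1.4 × 6.76² / (2 × 9.8) ≈ 3.26 m.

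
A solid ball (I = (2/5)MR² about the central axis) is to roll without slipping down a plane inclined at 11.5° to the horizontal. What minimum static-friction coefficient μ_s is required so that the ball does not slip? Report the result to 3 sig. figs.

μ_min ≈ 0.0581

Here I = (2/5)MR², so the shape factor k = I/(MR²) = 0.4.
Translational: Mg sinθ − f = Ma. Rotational about the CM: fR = Iα = kMRa, so f = kMa.
These give a = g sinθ/(1+k) and the required friction f = kMg sinθ/(1+k).
The normal force is N = Mg cosθ, so μ_min = f/N = k tanθ/(1+k).
μ_min = 0.4 × tan11.5° / 1.4 ≈ 0.0581.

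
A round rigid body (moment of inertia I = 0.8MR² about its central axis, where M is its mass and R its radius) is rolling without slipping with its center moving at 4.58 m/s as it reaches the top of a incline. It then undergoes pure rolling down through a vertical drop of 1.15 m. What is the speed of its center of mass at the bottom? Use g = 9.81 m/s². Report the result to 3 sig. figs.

v ≈ 5.79 m/s

For this body I = 0.8MR², i.e. k = I/(MR²) = 0.8.
Pure rolling means v = ωR; then KE = ½Mv² + ½I(v/R)² = ½(1+k)Mv² = (9/10)Mv².
Energy conservation: (9/10)Mv₀² + Mgh = (9/10)Mv², so v² = v₀² + 2gh/(1+k).
v = √(4.58² + 2×9.81×1.15/1.8) = √33.51 ≈ 5.79 m/s.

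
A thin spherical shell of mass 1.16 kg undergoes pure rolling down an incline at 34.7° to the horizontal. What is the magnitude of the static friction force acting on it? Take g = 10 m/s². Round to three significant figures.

The moment of inertia is (2/3)MR², giving k ≡ I/(MR²) = 2/3.
Newton's second law down the slope: Mg sinθ − f = Ma. The torque equation fR = Iα (with α = a/R) gives f = kMa.
Combining, a = g sinθ/(1+k) and f = kMa = kMg sinθ/(1+k).
f = (2/3) × 1.16 × 10 × sin34.7° / 1.667 ≈ 2.64 N.

f ≈ 2.64 N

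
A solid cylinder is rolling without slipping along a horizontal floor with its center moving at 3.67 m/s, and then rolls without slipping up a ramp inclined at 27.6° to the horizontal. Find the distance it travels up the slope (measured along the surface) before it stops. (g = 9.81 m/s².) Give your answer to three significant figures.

d ≈ 2.22 m

With I = (1/2)MR², the ratio k = I/(MR²) is 0.5.
The rolling condition ω = v/R makes the rotational term ½I(v/R)² = ½kMv², so KE_total = ½(1+k)Mv² = (3/4)Mv².
Setting this equal to Mgh gives the vertical rise h = (1+k)v₀²/(2g) = 1.5×3.67²/(2×9.81) = 1.03 m.
The distance along the slope is d = h/sinθ = 1.03/sin27.6° ≈ 2.22 m.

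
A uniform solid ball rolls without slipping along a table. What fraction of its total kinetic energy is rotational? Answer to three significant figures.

With I = (2/5)MR², the ratio k = I/(MR²) is 0.4.
Since ω = v/R, the translational part is ½Mv² and the rotational part is ½I(v/R)² = ½kMv²; the total is ½(1+k)Mv².
The rotational fraction is therefore k/(1+k) = 0.4/1.4 ≈ 0.286.

fraction ≈ 0.286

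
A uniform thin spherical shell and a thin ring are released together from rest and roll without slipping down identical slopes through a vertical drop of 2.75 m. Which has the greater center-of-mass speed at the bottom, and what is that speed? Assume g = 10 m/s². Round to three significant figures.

the uniform thin spherical shell, at v ≈ 5.74 m/s

For rolling without slipping, Mgh = ½(1+k)Mv² where k = I/(MR²), so v = √(2gh/(1+k)).
Uniform thin spherical shell: k = 2/3, giving v = √(2×10×2.75/1.667) = 5.745 m/s.
Thin ring: k = 1, giving v = √(2×10×2.75/2) = 5.244 m/s.
The smaller k wins: the uniform thin spherical shell, at ≈ 5.74 m/s.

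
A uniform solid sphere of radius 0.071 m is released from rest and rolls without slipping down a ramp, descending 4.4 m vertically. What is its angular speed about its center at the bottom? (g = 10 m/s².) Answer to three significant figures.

For this body I = (2/5)MR², i.e. k = I/(MR²) = 0.4.
Since it rolls without slipping, ω = v/R and KE = ½Mv² + ½Iω² = ½(1+k)Mv² = (7/10)Mv².
Energy conservation Mgh = ½(1+k)Mv² gives v = √(2gh/(1+k)) = √(2 × 10 × 4.4 / 1.4) = 7.928 m/s.
Then ω = v/R = 7.928 / 0.071 ≈ 112 rad/s.

ω ≈ 112 rad/s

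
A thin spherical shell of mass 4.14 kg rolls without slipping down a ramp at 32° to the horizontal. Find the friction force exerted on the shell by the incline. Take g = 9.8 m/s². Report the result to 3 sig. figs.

The moment of inertia is (2/3)MR², giving k ≡ I/(MR²) = 2/3.
Newton's second law down the slope: Mg sinθ − f = Ma. The torque equation fR = Iα (with α = a/R) gives f = kMa.
Combining, a = g sinθ/(1+k) and f = kMa = kMg sinθ/(1+k).
f = (2/3) × 4.14 × 9.8 × sin32° / 1.667 ≈ 8.60 N.

f ≈ 8.60 N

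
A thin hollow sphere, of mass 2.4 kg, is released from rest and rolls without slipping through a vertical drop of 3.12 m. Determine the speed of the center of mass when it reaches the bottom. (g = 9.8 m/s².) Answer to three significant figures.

v ≈ 6.06 m/s

For this body I = (2/3)MR², i.e. k = I/(MR²) = 2/3.
Since it rolls without slipping, ω = v/R and KE = ½Mv² + ½Iω² = ½(1+k)Mv² = (5/6)Mv².
Energy conservation: Mgh = (5/6)Mv², so v = √(2gh/(1+k)) = √(2 × 9.8 × 3.12 / 1.667) ≈ 6.06 m/s.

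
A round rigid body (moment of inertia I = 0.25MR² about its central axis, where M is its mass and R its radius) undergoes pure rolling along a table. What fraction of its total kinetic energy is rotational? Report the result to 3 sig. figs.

Here I = 0.25MR², so the shape factor k = I/(MR²) = 0.25.
Since ω = v/R, the translational part is ½Mv² and the rotational part is ½I(v/R)² = ½kMv²; the total is ½(1+k)Mv².
The rotational fraction is therefore k/(1+k) = 0.25/1.25 ≈ 0.200.

fraction ≈ 0.200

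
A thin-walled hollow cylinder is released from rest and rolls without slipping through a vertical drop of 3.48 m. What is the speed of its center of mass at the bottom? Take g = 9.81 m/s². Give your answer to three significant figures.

For this body I = MR², i.e. k = I/(MR²) = 1.
Pure rolling means v = ωR; then KE = ½Mv² + ½I(v/R)² = ½(1+k)Mv² = Mv².
Energy conservation: Mgh = Mv², so v = √(2gh/(1+k)) = √(2 × 9.81 × 3.48 / 2) ≈ 5.84 m/s.

v ≈ 5.84 m/s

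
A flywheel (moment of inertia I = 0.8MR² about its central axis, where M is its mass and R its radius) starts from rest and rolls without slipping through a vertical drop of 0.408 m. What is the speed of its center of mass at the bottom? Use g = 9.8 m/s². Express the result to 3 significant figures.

For this body I = 0.8MR², i.e. k = I/(MR²) = 0.8.
Pure rolling means v = ωR; then KE = ½Mv² + ½I(v/R)² = ½(1+k)Mv² = (9/10)Mv².
Setting Mgh = (9/10)Mv² gives v = √(2gh/(1+k)) = √(2·9.8·0.408/1.8) ≈ 2.11 m/s.

v ≈ 2.11 m/s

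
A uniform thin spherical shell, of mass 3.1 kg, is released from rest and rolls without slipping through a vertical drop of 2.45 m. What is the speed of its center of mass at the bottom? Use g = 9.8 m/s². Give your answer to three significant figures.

Here I = (2/3)MR², so the shape factor k = I/(MR²) = 2/3.
The rolling condition ω = v/R makes the rotational term ½I(v/R)² = ½kMv², so KE_total = ½(1+k)Mv² = (5/6)Mv².
Energy conservation: Mgh = (5/6)Mv², so v = √(2gh/(1+k)) = √(2 × 9.8 × 2.45 / 1.667) ≈ 5.37 m/s.

v ≈ 5.37 m/s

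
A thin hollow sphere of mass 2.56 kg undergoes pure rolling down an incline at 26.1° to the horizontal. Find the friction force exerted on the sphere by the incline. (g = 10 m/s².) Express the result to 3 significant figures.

The moment of inertia is (2/3)MR², giving k ≡ I/(MR²) = 2/3.
Translational: Mg sinθ − f = Ma. Rotational about the CM: fR = Iα = kMRa, so f = kMa.
Combining, a = g sinθ/(1+k) and f = kMa = kMg sinθ/(1+k).
f = (2/3) × 2.56 × 10 × sin26.1° / 1.667 ≈ 4.50 N.

f ≈ 4.50 N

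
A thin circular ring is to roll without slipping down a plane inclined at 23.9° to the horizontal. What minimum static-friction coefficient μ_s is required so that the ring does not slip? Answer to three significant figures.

μ_min ≈ 0.222

With I = MR², the ratio k = I/(MR²) is 1.
Along the incline Mg sinθ − f = Ma, and torque about the center fR = Iα = kMR²(a/R) gives f = kMa.
These give a = g sinθ/(1+k) and the required friction f = kMg sinθ/(1+k).
With N = Mg cosθ, the no-slip condition f ≤ μN gives μ_min = f/N = k tanθ/(1+k).
μ_min = 1 × tan23.9° / 2 ≈ 0.222.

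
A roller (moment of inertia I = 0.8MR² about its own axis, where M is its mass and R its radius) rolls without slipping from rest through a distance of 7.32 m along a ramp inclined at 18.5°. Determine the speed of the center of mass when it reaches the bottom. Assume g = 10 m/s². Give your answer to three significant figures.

Here I = 0.8MR², so the shape factor k = I/(MR²) = 0.8.
The rolling condition ω = v/R makes the rotational term ½I(v/R)² = ½kMv², so KE_total = ½(1+k)Mv² = (9/10)Mv².
The vertical drop is h = L sinθ = 7.32 × sin18.5° = 2.323 m.
Setting Mgh = (9/10)Mv² gives v = √(2gh/(1+k)) = √(2·10·2.323/1.8) ≈ 5.08 m/s.

v ≈ 5.08 m/s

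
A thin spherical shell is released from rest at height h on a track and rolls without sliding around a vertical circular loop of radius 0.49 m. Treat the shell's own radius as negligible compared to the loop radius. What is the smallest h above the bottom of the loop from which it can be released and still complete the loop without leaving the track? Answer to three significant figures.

h_min ≈ 1.39 m

With I = (2/3)MR², the ratio k = I/(MR²) is 2/3.
At the top, contact is just lost when gravity alone supplies the centripetal force: Mg = Mv_top²/r, i.e. v_top² = gr.
With ω = v/R, the kinetic energy at speed v is ½(1+k)Mv² = (5/6)Mv².
Energy conservation from release (height h) to the top (height 2r): Mgh = Mg(2r) + (5/6)M·gr.
Thus h_min = 2r + (1+k)r/2 = r(2 + 1.667/2) = 0.49 × 2.833 ≈ 1.39 m.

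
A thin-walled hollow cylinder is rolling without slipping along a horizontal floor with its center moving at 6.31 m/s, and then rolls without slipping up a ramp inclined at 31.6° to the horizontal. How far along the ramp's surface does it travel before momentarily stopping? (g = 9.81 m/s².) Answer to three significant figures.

d ≈ 7.75 m

For this body I = MR², i.e. k = I/(MR²) = 1.
Pure rolling means v = ωR; then KE = ½Mv² + ½I(v/R)² = ½(1+k)Mv² = Mv².
Setting this equal to Mgh gives the vertical rise h = (1+k)v₀²/(2g) = 2×6.31²/(2×9.81) = 4.059 m.
Along the incline, d = h/sinθ = 4.059/sin31.6° ≈ 7.75 m.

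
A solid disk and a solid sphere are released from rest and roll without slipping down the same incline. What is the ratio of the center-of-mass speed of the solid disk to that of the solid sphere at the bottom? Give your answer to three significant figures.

Each satisfies Mgh = ½(1+k)Mv² with k = I/(MR²), so v ∝ 1/√(1+k).
For the solid disk k = 0.5; for the solid sphere k = 0.4.
v₁/v₂ = √((1+k₂)/(1+k₁)) = √(1.4/1.5) ≈ 0.966.

v_ratio ≈ 0.966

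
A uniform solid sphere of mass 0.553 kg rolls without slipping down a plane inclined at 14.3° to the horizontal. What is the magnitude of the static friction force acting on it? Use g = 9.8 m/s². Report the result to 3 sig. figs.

With I = (2/5)MR², the ratio k = I/(MR²) is 0.4.
Translational: Mg sinθ − f = Ma. Rotational about the CM: fR = Iα = kMRa, so f = kMa.
Combining, a = g sinθ/(1+k) and f = kMa = kMg sinθ/(1+k).
f = 0.4 × 0.553 × 9.8 × sin14.3° / 1.4 ≈ 0.382 N.

f ≈ 0.382 N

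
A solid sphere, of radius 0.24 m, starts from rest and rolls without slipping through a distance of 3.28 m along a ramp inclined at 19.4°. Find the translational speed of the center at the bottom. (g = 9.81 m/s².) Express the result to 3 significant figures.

v ≈ 3.91 m/s

For this body I = (2/5)MR², i.e. k = I/(MR²) = 0.4.
Since it rolls without slipping, ω = v/R and KE = ½Mv² + ½Iω² = ½(1+k)Mv² = (7/10)Mv².
The vertical drop is h = L sinθ = 3.28 × sin19.4° = 1.089 m.
Energy conservation: Mgh = (7/10)Mv², so v = √(2gh/(1+k)) = √(2 × 9.81 × 1.089 / 1.4) ≈ 3.91 m/s.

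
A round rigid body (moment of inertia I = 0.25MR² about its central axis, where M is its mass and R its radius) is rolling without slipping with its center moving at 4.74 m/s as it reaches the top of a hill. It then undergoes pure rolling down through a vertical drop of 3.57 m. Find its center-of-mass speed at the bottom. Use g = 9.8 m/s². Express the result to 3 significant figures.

v ≈ 8.86 m/s

With I = 0.25MR², the ratio k = I/(MR²) is 0.25.
The rolling condition ω = v/R makes the rotational term ½I(v/R)² = ½kMv², so KE_total = ½(1+k)Mv² = (5/8)Mv².
Energy conservation: (5/8)Mv₀² + Mgh = (5/8)Mv², so v² = v₀² + 2gh/(1+k).
v = √(4.74² + 2×9.8×3.57/1.25) = √78.45 ≈ 8.86 m/s.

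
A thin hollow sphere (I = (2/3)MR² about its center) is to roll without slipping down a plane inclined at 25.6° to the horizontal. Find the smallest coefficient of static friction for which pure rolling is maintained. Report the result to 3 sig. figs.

μ_min ≈ 0.192

With I = (2/3)MR², the ratio k = I/(MR²) is 2/3.
Newton's second law down the slope: Mg sinθ − f = Ma. The torque equation fR = Iα (with α = a/R) gives f = kMa.
These give a = g sinθ/(1+k) and the required friction f = kMg sinθ/(1+k).
With N = Mg cosθ, the no-slip condition f ≤ μN gives μ_min = f/N = k tanθ/(1+k).
μ_min = (2/3) × tan25.6° / 1.667 ≈ 0.192.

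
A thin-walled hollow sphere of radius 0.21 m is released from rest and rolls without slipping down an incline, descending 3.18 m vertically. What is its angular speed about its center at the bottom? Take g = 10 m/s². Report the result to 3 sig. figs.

ω ≈ 29.4 rad/s

With I = (2/3)MR², the ratio k = I/(MR²) is 2/3.
Since it rolls without slipping, ω = v/R and KE = ½Mv² + ½Iω² = ½(1+k)Mv² = (5/6)Mv².
Energy conservation Mgh = ½(1+k)Mv² gives v = √(2gh/(1+k)) = √(2 × 10 × 3.18 / 1.667) = 6.177 m/s.
The angular speed follows from ω = v/R = 6.177/0.21 ≈ 29.4 rad/s.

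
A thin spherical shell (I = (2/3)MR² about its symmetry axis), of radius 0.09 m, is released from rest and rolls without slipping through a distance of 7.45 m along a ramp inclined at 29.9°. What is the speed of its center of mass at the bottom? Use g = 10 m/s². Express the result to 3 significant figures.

For this body I = (2/3)MR², i.e. k = I/(MR²) = 2/3.
Rolling without slipping gives ω = v/R, so the total kinetic energy is ½Mv² + ½Iω² = ½(1+k)Mv² = (5/6)Mv².
The vertical drop is h = L sinθ = 7.45 × sin29.9° = 3.714 m.
Setting Mgh = (5/6)Mv² gives v = √(2gh/(1+k)) = √(2·10·3.714/1.667) ≈ 6.68 m/s.

v ≈ 6.68 m/s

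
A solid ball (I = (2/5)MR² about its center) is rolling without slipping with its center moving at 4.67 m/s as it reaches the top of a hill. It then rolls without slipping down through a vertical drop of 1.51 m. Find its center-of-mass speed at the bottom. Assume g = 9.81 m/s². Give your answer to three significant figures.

Here I = (2/5)MR², so the shape factor k = I/(MR²) = 0.4.
Pure rolling means v = ωR; then KE = ½Mv² + ½I(v/R)² = ½(1+k)Mv² = (7/10)Mv².
Energy conservation: (7/10)Mv₀² + Mgh = (7/10)Mv², so v² = v₀² + 2gh/(1+k).
v = √(4.67² + 2×9.81×1.51/1.4) = √42.97 ≈ 6.56 m/s.

v ≈ 6.56 m/s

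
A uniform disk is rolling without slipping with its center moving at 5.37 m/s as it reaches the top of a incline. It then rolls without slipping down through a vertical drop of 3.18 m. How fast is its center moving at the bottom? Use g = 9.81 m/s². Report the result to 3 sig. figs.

v ≈ 8.39 m/s

The moment of inertia is (1/2)MR², giving k ≡ I/(MR²) = 0.5.
The rolling condition ω = v/R makes the rotational term ½I(v/R)² = ½kMv², so KE_total = ½(1+k)Mv² = (3/4)Mv².
Energy conservation: (3/4)Mv₀² + Mgh = (3/4)Mv², so v² = v₀² + 2gh/(1+k).
v = √(5.37² + 2×9.81×3.18/1.5) = √70.43 ≈ 8.39 m/s.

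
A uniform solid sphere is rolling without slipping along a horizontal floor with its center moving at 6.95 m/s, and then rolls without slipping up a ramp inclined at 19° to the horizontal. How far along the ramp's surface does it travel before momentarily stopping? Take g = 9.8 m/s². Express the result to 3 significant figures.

With I = (2/5)MR², the ratio k = I/(MR²) is 0.4.
Pure rolling means v = ωR; then KE = ½Mv² + ½I(v/R)² = ½(1+k)Mv² = (7/10)Mv².
Setting this equal to Mgh gives the vertical rise h = (1+k)v₀²/(2g) = 1.4×6.95²/(2×9.8) = 3.45 m.
Along the incline, d = h/sinθ = 3.45/sin19° ≈ 10.6 m.

d ≈ 10.6 m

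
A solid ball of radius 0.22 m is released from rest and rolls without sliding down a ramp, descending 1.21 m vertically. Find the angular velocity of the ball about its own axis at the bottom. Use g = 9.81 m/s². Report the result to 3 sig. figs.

ω ≈ 18.7 rad/s

With I = (2/5)MR², the ratio k = I/(MR²) is 0.4.
The rolling condition ω = v/R makes the rotational term ½I(v/R)² = ½kMv², so KE_total = ½(1+k)Mv² = (7/10)Mv².
Energy conservation Mgh = ½(1+k)Mv² gives v = √(2gh/(1+k)) = √(2 × 9.81 × 1.21 / 1.4) = 4.118 m/s.
The angular speed follows from ω = v/R = 4.118/0.22 ≈ 18.7 rad/s.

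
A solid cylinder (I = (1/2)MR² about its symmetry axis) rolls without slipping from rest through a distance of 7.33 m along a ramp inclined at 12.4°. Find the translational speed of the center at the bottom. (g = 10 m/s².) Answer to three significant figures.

With I = (1/2)MR², the ratio k = I/(MR²) is 0.5.
The rolling condition ω = v/R makes the rotational term ½I(v/R)² = ½kMv², so KE_total = ½(1+k)Mv² = (3/4)Mv².
The vertical drop is h = L sinθ = 7.33 × sin12.4° = 1.574 m.
Setting Mgh = (3/4)Mv² gives v = √(2gh/(1+k)) = √(2·10·1.574/1.5) ≈ 4.58 m/s.

v ≈ 4.58 m/s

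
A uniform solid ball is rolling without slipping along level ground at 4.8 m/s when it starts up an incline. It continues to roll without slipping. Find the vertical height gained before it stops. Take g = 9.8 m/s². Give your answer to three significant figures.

h ≈ 1.65 m

With I = (2/5)MR², the ratio k = I/(MR²) is 0.4.
The rolling condition ω = v/R makes the rotational term ½I(v/R)² = ½kMv², so KE_total = ½(1+k)Mv² = (7/10)Mv².
All of this converts to potential energy at the highest point: (7/10)Mv₀² = Mgh.
Thus h = (1+k)v₀²/(2g) = 1.4 × 4.8² / (2 × 9.8) ≈ 1.65 m.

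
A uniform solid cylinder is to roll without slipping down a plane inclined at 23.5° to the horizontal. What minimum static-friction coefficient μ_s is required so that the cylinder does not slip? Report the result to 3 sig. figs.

μ_min ≈ 0.145

Here I = (1/2)MR², so the shape factor k = I/(MR²) = 0.5.
Along the incline Mg sinθ − f = Ma, and torque about the center fR = Iα = kMR²(a/R) gives f = kMa.
These give a = g sinθ/(1+k) and the required friction f = kMg sinθ/(1+k).
The normal force is N = Mg cosθ, so μ_min = f/N = k tanθ/(1+k).
μ_min = 0.5 × tan23.5° / 1.5 ≈ 0.145.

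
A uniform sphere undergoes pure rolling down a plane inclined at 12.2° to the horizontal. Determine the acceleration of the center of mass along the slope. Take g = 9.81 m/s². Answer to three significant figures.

a ≈ 1.48 m/s²

For this body I = (2/5)MR², i.e. k = I/(MR²) = 0.4.
Translational: Mg sinθ − f = Ma. Rotational about the CM: fR = Iα = kMRa, so f = kMa.
Eliminating f: Mg sinθ = (1+k)Ma, so a = g sinθ/(1+k) = 9.81 × sin12.2° / 1.4 ≈ 1.48 m/s².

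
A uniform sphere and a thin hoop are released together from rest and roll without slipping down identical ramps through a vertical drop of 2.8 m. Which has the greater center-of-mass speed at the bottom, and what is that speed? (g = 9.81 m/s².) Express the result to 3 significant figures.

the uniform sphere, at v ≈ 6.26 m/s

For rolling without slipping, Mgh = ½(1+k)Mv² where k = I/(MR²), so v = √(2gh/(1+k)).
Uniform sphere: k = 0.4, giving v = √(2×9.81×2.8/1.4) = 6.264 m/s.
Thin hoop: k = 1, giving v = √(2×9.81×2.8/2) = 5.241 m/s.
The smaller k wins: the uniform sphere, at ≈ 6.26 m/s.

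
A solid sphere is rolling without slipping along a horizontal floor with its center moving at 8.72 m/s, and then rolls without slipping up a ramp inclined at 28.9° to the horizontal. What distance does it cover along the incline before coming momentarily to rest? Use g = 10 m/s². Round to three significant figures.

Here I = (2/5)MR², so the shape factor k = I/(MR²) = 0.4.
Rolling without slipping gives ω = v/R, so the total kinetic energy is ½Mv² + ½Iω² = ½(1+k)Mv² = (7/10)Mv².
Setting this equal to Mgh gives the vertical rise h = (1+k)v₀²/(2g) = 1.4×8.72²/(2×10) = 5.323 m.
The distance along the slope is d = h/sinθ = 5.323/sin28.9° ≈ 11.0 m.

d ≈ 11.0 m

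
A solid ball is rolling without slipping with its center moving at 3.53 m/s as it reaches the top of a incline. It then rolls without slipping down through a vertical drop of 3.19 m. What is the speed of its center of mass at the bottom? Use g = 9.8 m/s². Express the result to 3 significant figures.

With I = (2/5)MR², the ratio k = I/(MR²) is 0.4.
The rolling condition ω = v/R makes the rotational term ½I(v/R)² = ½kMv², so KE_total = ½(1+k)Mv² = (7/10)Mv².
Conserving energy between top and bottom: (7/10)Mv² = (7/10)Mv₀² + Mgh, hence v² = v₀² + 2gh/(1+k).
v = √(3.53² + 2×9.8×3.19/1.4) = √57.12 ≈ 7.56 m/s.

v ≈ 7.56 m/s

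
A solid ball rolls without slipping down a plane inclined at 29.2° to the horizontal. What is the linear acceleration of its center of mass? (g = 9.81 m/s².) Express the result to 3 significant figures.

With I = (2/5)MR², the ratio k = I/(MR²) is 0.4.
Along the incline Mg sinθ − f = Ma, and torque about the center fR = Iα = kMR²(a/R) gives f = kMa.
Eliminating f: Mg sinθ = (1+k)Ma, so a = g sinθ/(1+k) = 9.81 × sin29.2° / 1.4 ≈ 3.42 m/s².

a ≈ 3.42 m/s²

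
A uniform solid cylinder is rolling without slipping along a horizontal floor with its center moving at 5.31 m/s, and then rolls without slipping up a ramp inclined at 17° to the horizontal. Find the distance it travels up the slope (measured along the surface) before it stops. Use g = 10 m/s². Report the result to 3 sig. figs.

For this body I = (1/2)MR², i.e. k = I/(MR²) = 0.5.
Since it rolls without slipping, ω = v/R and KE = ½Mv² + ½Iω² = ½(1+k)Mv² = (3/4)Mv².
Setting this equal to Mgh gives the vertical rise h = (1+k)v₀²/(2g) = 1.5×5.31²/(2×10) = 2.115 m.
The distance along the slope is d = h/sinθ = 2.115/sin17° ≈ 7.23 m.

d ≈ 7.23 m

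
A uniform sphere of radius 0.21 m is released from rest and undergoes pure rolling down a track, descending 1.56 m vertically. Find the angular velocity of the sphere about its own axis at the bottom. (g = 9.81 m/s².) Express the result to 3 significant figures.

ω ≈ 22.3 rad/s

Here I = (2/5)MR², so the shape factor k = I/(MR²) = 0.4.
Pure rolling means v = ωR; then KE = ½Mv² + ½I(v/R)² = ½(1+k)Mv² = (7/10)Mv².
Energy conservation Mgh = ½(1+k)Mv² gives v = √(2gh/(1+k)) = √(2 × 9.81 × 1.56 / 1.4) = 4.676 m/s.
Then ω = v/R = 4.676 / 0.21 ≈ 22.3 rad/s.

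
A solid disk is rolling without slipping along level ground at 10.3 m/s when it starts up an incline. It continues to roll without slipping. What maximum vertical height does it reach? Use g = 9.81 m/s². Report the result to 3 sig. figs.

The moment of inertia is (1/2)MR², giving k ≡ I/(MR²) = 0.5.
Rolling without slipping gives ω = v/R, so the total kinetic energy is ½Mv² + ½Iω² = ½(1+k)Mv² = (3/4)Mv².
At the top the kinetic energy is zero, so (3/4)Mv₀² = Mgh.
Thus h = (1+k)v₀²/(2g) = 1.5 × 10.3² / (2 × 9.81) ≈ 8.11 m.

h ≈ 8.11 m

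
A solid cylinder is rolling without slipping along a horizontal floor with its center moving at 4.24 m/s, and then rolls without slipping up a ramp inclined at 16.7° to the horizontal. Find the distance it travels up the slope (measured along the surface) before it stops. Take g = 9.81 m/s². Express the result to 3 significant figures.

With I = (1/2)MR², the ratio k = I/(MR²) is 0.5.
Pure rolling means v = ωR; then KE = ½Mv² + ½I(v/R)² = ½(1+k)Mv² = (3/4)Mv².
Setting this equal to Mgh gives the vertical rise h = (1+k)v₀²/(2g) = 1.5×4.24²/(2×9.81) = 1.374 m.
The distance along the slope is d = h/sinθ = 1.374/sin16.7° ≈ 4.78 m.

d ≈ 4.78 m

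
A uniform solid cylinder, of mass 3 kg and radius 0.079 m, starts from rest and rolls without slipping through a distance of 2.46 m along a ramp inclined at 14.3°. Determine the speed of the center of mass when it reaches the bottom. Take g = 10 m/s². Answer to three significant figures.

The moment of inertia is (1/2)MR², giving k ≡ I/(MR²) = 0.5.
Rolling without slipping gives ω = v/R, so the total kinetic energy is ½Mv² + ½Iω² = ½(1+k)Mv² = (3/4)Mv².
The vertical drop is h = L sinθ = 2.46 × sin14.3° = 0.6076 m.
Setting Mgh = (3/4)Mv² gives v = √(2gh/(1+k)) = √(2·10·0.6076/1.5) ≈ 2.85 m/s.

v ≈ 2.85 m/s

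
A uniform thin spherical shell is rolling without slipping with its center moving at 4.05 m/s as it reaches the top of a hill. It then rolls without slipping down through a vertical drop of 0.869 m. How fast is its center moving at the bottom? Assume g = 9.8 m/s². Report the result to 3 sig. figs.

v ≈ 5.16 m/s

With I = (2/3)MR², the ratio k = I/(MR²) is 2/3.
The rolling condition ω = v/R makes the rotational term ½I(v/R)² = ½kMv², so KE_total = ½(1+k)Mv² = (5/6)Mv².
Energy conservation: (5/6)Mv₀² + Mgh = (5/6)Mv², so v² = v₀² + 2gh/(1+k).
v = √(4.05² + 2×9.8×0.869/1.667) = √26.62 ≈ 5.16 m/s.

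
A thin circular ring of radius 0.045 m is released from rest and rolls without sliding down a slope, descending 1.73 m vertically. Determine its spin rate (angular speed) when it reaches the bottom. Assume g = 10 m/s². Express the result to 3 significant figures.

With I = MR², the ratio k = I/(MR²) is 1.
Pure rolling means v = ωR; then KE = ½Mv² + ½I(v/R)² = ½(1+k)Mv² = Mv².
Energy conservation Mgh = ½(1+k)Mv² gives v = √(2gh/(1+k)) = √(2 × 10 × 1.73 / 2) = 4.159 m/s.
Then ω = v/R = 4.159 / 0.045 ≈ 92.4 rad/s.

ω ≈ 92.4 rad/s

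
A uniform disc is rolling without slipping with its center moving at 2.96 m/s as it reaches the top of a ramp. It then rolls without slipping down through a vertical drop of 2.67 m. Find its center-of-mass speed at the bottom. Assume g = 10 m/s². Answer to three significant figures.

v ≈ 6.66 m/s

With I = (1/2)MR², the ratio k = I/(MR²) is 0.5.
Pure rolling means v = ωR; then KE = ½Mv² + ½I(v/R)² = ½(1+k)Mv² = (3/4)Mv².
Energy conservation: (3/4)Mv₀² + Mgh = (3/4)Mv², so v² = v₀² + 2gh/(1+k).
v = √(2.96² + 2×10×2.67/1.5) = √44.36 ≈ 6.66 m/s.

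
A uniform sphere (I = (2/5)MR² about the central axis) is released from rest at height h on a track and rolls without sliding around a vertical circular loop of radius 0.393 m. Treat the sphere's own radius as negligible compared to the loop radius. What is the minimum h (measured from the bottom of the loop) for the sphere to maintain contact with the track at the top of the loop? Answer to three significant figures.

h_min ≈ 1.06 m

Here I = (2/5)MR², so the shape factor k = I/(MR²) = 0.4.
At the top, contact is just lost when gravity alone supplies the centripetal force: Mg = Mv_top²/r, i.e. v_top² = gr.
With ω = v/R, the kinetic energy at speed v is ½(1+k)Mv² = (7/10)Mv².
Energy conservation from release (height h) to the top (height 2r): Mgh = Mg(2r) + (7/10)M·gr.
Thus h_min = 2r + (1+k)r/2 = r(2 + 1.4/2) = 0.393 × 2.7 ≈ 1.06 m.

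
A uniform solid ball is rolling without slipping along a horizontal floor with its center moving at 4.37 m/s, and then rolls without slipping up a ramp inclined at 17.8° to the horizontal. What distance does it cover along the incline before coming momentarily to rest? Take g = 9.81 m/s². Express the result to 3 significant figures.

The moment of inertia is (2/5)MR², giving k ≡ I/(MR²) = 0.4.
Pure rolling means v = ωR; then KE = ½Mv² + ½I(v/R)² = ½(1+k)Mv² = (7/10)Mv².
Setting this equal to Mgh gives the vertical rise h = (1+k)v₀²/(2g) = 1.4×4.37²/(2×9.81) = 1.363 m.
Along the incline, d = h/sinθ = 1.363/sin17.8° ≈ 4.46 m.

d ≈ 4.46 m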